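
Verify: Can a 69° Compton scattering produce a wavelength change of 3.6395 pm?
No, inconsistent

Calculate the expected shift for θ = 69°:

Δλ_expected = λ_C(1 - cos(69°))
Δλ_expected = 2.4263 × (1 - cos(69°))
Δλ_expected = 2.4263 × 0.6416
Δλ_expected = 1.5568 pm

Given shift: 3.6395 pm
Expected shift: 1.5568 pm
Difference: 2.0827 pm

The values do not match. The given shift corresponds to θ ≈ 120.0°, not 69°.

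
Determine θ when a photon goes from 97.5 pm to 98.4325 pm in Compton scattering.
52.00°

First find the wavelength shift:
Δλ = λ' - λ = 98.4325 - 97.5 = 0.9325 pm

Using Δλ = λ_C(1 - cos θ), with λ_C = h/(m_e·c) ≈ 2.42631024 pm:
cos θ = 1 - Δλ/λ_C
cos θ = 1 - 0.9325/2.42631024
cos θ = 0.615672

θ = arccos(0.615672)
θ = 52.00°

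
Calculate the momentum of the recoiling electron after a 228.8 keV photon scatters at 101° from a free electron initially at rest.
1.5822e-22 kg·m/s

The electron is initially at rest, so by conservation of momentum:
p⃗_e = p⃗₀ − p⃗'  (incident photon momentum minus scattered photon momentum)

Photon momentum magnitudes (p = h/λ = E/c):
λ₀ = hc/E₀ = 5.4189 pm → p₀ = h/λ₀ = 1.2228e-22 kg·m/s
Δλ = λ_C(1 − cos 101°) = 2.8893 pm
λ' = 8.3082 pm → p' = h/λ' = 7.9754e-23 kg·m/s

The scattered photon makes angle θ = 101° with the incident direction, so by the law of cosines:
|p⃗_e|² = p₀² + p'² − 2p₀p'cos θ
|p⃗_e|² = (1.2228e-22)² + (7.9754e-23)² − 2·1.2228e-22·7.9754e-23·cos(101°)
|p⃗_e| = 1.5822e-22 kg·m/s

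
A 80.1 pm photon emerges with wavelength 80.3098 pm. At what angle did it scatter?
24.00°

First find the wavelength shift:
Δλ = λ' - λ = 80.3098 - 80.1 = 0.2098 pm

Using Δλ = λ_C(1 - cos θ), with λ_C = h/(m_e·c) ≈ 2.42631024 pm:
cos θ = 1 - Δλ/λ_C
cos θ = 1 - 0.2098/2.42631024
cos θ = 0.913531

θ = arccos(0.913531)
θ = 24.00°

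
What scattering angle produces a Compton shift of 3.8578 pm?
126.16°

From the Compton formula Δλ = λ_C(1 - cos θ), we can solve for θ:

cos θ = 1 - Δλ/λ_C

Given:
- Δλ = 3.8578 pm
- λ_C = h/(m_e·c) ≈ 2.42631024 pm

cos θ = 1 - 3.8578/2.42631024
cos θ = 1 - 1.589986
cos θ = -0.589986

θ = arccos(-0.589986)
θ = 126.16°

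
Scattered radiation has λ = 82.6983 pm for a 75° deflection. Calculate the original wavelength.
80.9000 pm

From λ' = λ + Δλ, we have λ = λ' - Δλ

First calculate the Compton shift:
Δλ = λ_C(1 - cos θ)
Δλ = 2.4263 × (1 - cos(75°))
Δλ = 2.4263 × 0.7412
Δλ = 1.7983 pm

Initial wavelength:
λ = λ' - Δλ
λ = 82.6983 - 1.7983
λ = 80.9000 pm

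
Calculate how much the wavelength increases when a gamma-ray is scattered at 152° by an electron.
4.5686 pm

Using the Compton scattering formula:
Δλ = λ_C(1 - cos θ)

where λ_C = h/(m_e·c) ≈ 2.4263 pm is the Compton wavelength of an electron.

For θ = 152°:
cos(152°) = -0.8829
1 - cos(152°) = 1.8829

Δλ = 2.4263 × 1.8829
Δλ = 4.5686 pm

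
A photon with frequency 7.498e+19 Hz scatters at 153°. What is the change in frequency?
4.007e+19 Hz (decrease)

Convert frequency to wavelength (c = 299792458 m/s):
λ₀ = c/f₀ = 299792458/7.498e+19 = 3.9982990e-12 m = 3.9983 pm

Calculate Compton shift:
Δλ = λ_C(1 - cos(153°)) = 4.5882 pm

Final wavelength:
λ' = λ₀ + Δλ = 3.9983 + 4.5882 = 8.5865 pm

Final frequency:
f' = c/λ' = 299792458/8.5864675e-12 = 3.4914528e+19 Hz

Frequency shift (decrease):
Δf = f₀ - f' = 7.498e+19 - 3.4914528e+19 = 4.007e+19 Hz

(Intermediate values are shown rounded; full precision is carried through to the final answer.)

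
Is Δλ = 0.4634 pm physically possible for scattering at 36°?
Yes, consistent

Calculate the expected shift for θ = 36°:

Δλ_expected = λ_C(1 - cos(36°))
Δλ_expected = 2.4263 × (1 - cos(36°))
Δλ_expected = 2.4263 × 0.1910
Δλ_expected = 0.4634 pm

Given shift: 0.4634 pm
Expected shift: 0.4634 pm
Difference: 0.0000 pm

The values match. This is consistent with Compton scattering at the stated angle.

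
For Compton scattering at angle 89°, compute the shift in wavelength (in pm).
2.3840 pm

Using the Compton scattering formula:
Δλ = λ_C(1 - cos θ)

where λ_C = h/(m_e·c) ≈ 2.4263 pm is the Compton wavelength of an electron.

For θ = 89°:
cos(89°) = 0.0175
1 - cos(89°) = 0.9825

Δλ = 2.4263 × 0.9825
Δλ = 2.3840 pm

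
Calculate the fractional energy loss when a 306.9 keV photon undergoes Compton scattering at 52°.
0.1875 (or 18.75%)

Calculate initial and final photon energies:

Initial: E₀ = 306.9 keV → λ₀ = 4.0399 pm
Compton shift: Δλ = 0.9325 pm
Final wavelength: λ' = 4.9724 pm
Final energy: E' = 249.3441 keV

Fractional energy loss:
(E₀ - E')/E₀ = (306.9000 - 249.3441)/306.9000
= 57.5559/306.9000
= 0.1875
= 18.75%

(Intermediate values are shown rounded; full precision is carried through to the final answer.)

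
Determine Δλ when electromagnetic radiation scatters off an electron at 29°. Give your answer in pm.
0.3042 pm

Using the Compton scattering formula:
Δλ = λ_C(1 - cos θ)

where λ_C = h/(m_e·c) ≈ 2.4263 pm is the Compton wavelength of an electron.

For θ = 29°:
cos(29°) = 0.8746
1 - cos(29°) = 0.1254

Δλ = 2.4263 × 0.1254
Δλ = 0.3042 pm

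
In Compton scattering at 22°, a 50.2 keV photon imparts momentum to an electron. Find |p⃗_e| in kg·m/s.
1.0204e-23 kg·m/s

The electron is initially at rest, so by conservation of momentum:
p⃗_e = p⃗₀ − p⃗'  (incident photon momentum minus scattered photon momentum)

Photon momentum magnitudes (p = h/λ = E/c):
λ₀ = hc/E₀ = 24.6980 pm → p₀ = h/λ₀ = 2.6828e-23 kg·m/s
Δλ = λ_C(1 − cos 22°) = 0.1767 pm
λ' = 24.8747 pm → p' = h/λ' = 2.6638e-23 kg·m/s

The scattered photon makes angle θ = 22° with the incident direction, so by the law of cosines:
|p⃗_e|² = p₀² + p'² − 2p₀p'cos θ
|p⃗_e|² = (2.6828e-23)² + (2.6638e-23)² − 2·2.6828e-23·2.6638e-23·cos(22°)
|p⃗_e| = 1.0204e-23 kg·m/s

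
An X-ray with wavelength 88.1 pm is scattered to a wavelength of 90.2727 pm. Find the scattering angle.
84.00°

First find the wavelength shift:
Δλ = λ' - λ = 90.2727 - 88.1 = 2.1727 pm

Using Δλ = λ_C(1 - cos θ), with λ_C = h/(m_e·c) ≈ 2.42631024 pm:
cos θ = 1 - Δλ/λ_C
cos θ = 1 - 2.1727/2.42631024
cos θ = 0.104525

θ = arccos(0.104525)
θ = 84.00°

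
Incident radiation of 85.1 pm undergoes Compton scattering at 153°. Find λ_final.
89.6882 pm

Using the Compton scattering formula:
λ' = λ + Δλ = λ + λ_C(1 - cos θ)

Given:
- Initial wavelength λ = 85.1 pm
- Scattering angle θ = 153°
- Compton wavelength λ_C ≈ 2.4263 pm

Calculate the shift:
Δλ = 2.4263 × (1 - cos(153°))
Δλ = 2.4263 × 1.8910
Δλ = 4.5882 pm

Final wavelength:
λ' = 85.1 + 4.5882 = 89.6882 pm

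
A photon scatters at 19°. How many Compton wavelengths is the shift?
0.0545 λ_C

The Compton shift formula is:
Δλ = λ_C(1 - cos θ)

Dividing both sides by λ_C:
Δλ/λ_C = 1 - cos θ

For θ = 19°:
Δλ/λ_C = 1 - cos(19°)
Δλ/λ_C = 1 - 0.9455
Δλ/λ_C = 0.0545

This means the shift is 0.0545 × λ_C = 0.1322 pm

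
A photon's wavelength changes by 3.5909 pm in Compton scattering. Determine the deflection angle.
118.68°

From the Compton formula Δλ = λ_C(1 - cos θ), we can solve for θ:

cos θ = 1 - Δλ/λ_C

Given:
- Δλ = 3.5909 pm
- λ_C = h/(m_e·c) ≈ 2.42631024 pm

cos θ = 1 - 3.5909/2.42631024
cos θ = 1 - 1.479984
cos θ = -0.479984

θ = arccos(-0.479984)
θ = 118.68°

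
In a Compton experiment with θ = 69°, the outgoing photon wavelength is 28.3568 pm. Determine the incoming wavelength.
26.8000 pm

From λ' = λ + Δλ, we have λ = λ' - Δλ

First calculate the Compton shift:
Δλ = λ_C(1 - cos θ)
Δλ = 2.4263 × (1 - cos(69°))
Δλ = 2.4263 × 0.6416
Δλ = 1.5568 pm

Initial wavelength:
λ = λ' - Δλ
λ = 28.3568 - 1.5568
λ = 26.8000 pm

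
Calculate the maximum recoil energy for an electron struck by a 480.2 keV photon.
313.4324 keV

Maximum energy transfer occurs at θ = 180° (backscattering).

Initial photon: E₀ = 480.2 keV → λ₀ = 2.5819 pm

Maximum Compton shift (at 180°):
Δλ_max = 2λ_C = 2 × 2.4263 = 4.8526 pm

Final wavelength:
λ' = 2.5819 + 4.8526 = 7.4345 pm

Minimum photon energy (maximum energy to electron):
E'_min = hc/λ' = 166.7676 keV

Maximum electron kinetic energy:
K_max = E₀ - E'_min = 480.2000 - 166.7676 = 313.4324 keV

(Intermediate values are shown rounded; full precision is carried through to the final answer.)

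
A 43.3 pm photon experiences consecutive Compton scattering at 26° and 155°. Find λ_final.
48.1709 pm

Apply Compton shift twice:

First scattering at θ₁ = 26°:
Δλ₁ = λ_C(1 - cos(26°))
Δλ₁ = 2.4263 × 0.1012
Δλ₁ = 0.2456 pm

After first scattering:
λ₁ = 43.3 + 0.2456 = 43.5456 pm

Second scattering at θ₂ = 155°:
Δλ₂ = λ_C(1 - cos(155°))
Δλ₂ = 2.4263 × 1.9063
Δλ₂ = 4.6253 pm

Final wavelength:
λ₂ = 43.5456 + 4.6253 = 48.1709 pm

Total shift: Δλ_total = 0.2456 + 4.6253 = 4.8709 pm

(Intermediate values are shown rounded; full precision is carried through to the final answer.)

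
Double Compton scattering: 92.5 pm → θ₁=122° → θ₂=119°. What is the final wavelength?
99.8147 pm

Apply Compton shift twice:

First scattering at θ₁ = 122°:
Δλ₁ = λ_C(1 - cos(122°))
Δλ₁ = 2.4263 × 1.5299
Δλ₁ = 3.7121 pm

After first scattering:
λ₁ = 92.5 + 3.7121 = 96.2121 pm

Second scattering at θ₂ = 119°:
Δλ₂ = λ_C(1 - cos(119°))
Δλ₂ = 2.4263 × 1.4848
Δλ₂ = 3.6026 pm

Final wavelength:
λ₂ = 96.2121 + 3.6026 = 99.8147 pm

Total shift: Δλ_total = 3.7121 + 3.6026 = 7.3147 pm

(Intermediate values are shown rounded; full precision is carried through to the final answer.)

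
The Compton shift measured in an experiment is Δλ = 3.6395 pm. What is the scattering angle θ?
120.00°

From the Compton formula Δλ = λ_C(1 - cos θ), we can solve for θ:

cos θ = 1 - Δλ/λ_C

Given:
- Δλ = 3.6395 pm
- λ_C = h/(m_e·c) ≈ 2.42631024 pm

cos θ = 1 - 3.6395/2.42631024
cos θ = 1 - 1.500014
cos θ = -0.500014

θ = arccos(-0.500014)
θ = 120.00°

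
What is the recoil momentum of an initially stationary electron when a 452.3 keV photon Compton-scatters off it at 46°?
1.7531e-22 kg·m/s

The electron is initially at rest, so by conservation of momentum:
p⃗_e = p⃗₀ − p⃗'  (incident photon momentum minus scattered photon momentum)

Photon momentum magnitudes (p = h/λ = E/c):
λ₀ = hc/E₀ = 2.7412 pm → p₀ = h/λ₀ = 2.4172e-22 kg·m/s
Δλ = λ_C(1 − cos 46°) = 0.7409 pm
λ' = 3.4820 pm → p' = h/λ' = 1.9029e-22 kg·m/s

The scattered photon makes angle θ = 46° with the incident direction, so by the law of cosines:
|p⃗_e|² = p₀² + p'² − 2p₀p'cos θ
|p⃗_e|² = (2.4172e-22)² + (1.9029e-22)² − 2·2.4172e-22·1.9029e-22·cos(46°)
|p⃗_e| = 1.7531e-22 kg·m/s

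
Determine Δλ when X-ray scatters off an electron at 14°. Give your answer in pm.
0.0721 pm

Using the Compton scattering formula:
Δλ = λ_C(1 - cos θ)

where λ_C = h/(m_e·c) ≈ 2.4263 pm is the Compton wavelength of an electron.

For θ = 14°:
cos(14°) = 0.9703
1 - cos(14°) = 0.0297

Δλ = 2.4263 × 0.0297
Δλ = 0.0721 pm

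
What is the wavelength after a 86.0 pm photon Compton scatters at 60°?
87.2132 pm

Using the Compton scattering formula:
λ' = λ + Δλ = λ + λ_C(1 - cos θ)

Given:
- Initial wavelength λ = 86.0 pm
- Scattering angle θ = 60°
- Compton wavelength λ_C ≈ 2.4263 pm

Calculate the shift:
Δλ = 2.4263 × (1 - cos(60°))
Δλ = 2.4263 × 0.5000
Δλ = 1.2132 pm

Final wavelength:
λ' = 86.0 + 1.2132 = 87.2132 pm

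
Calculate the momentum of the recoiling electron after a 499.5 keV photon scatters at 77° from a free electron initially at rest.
2.7584e-22 kg·m/s

The electron is initially at rest, so by conservation of momentum:
p⃗_e = p⃗₀ − p⃗'  (incident photon momentum minus scattered photon momentum)

Photon momentum magnitudes (p = h/λ = E/c):
λ₀ = hc/E₀ = 2.4822 pm → p₀ = h/λ₀ = 2.6695e-22 kg·m/s
Δλ = λ_C(1 − cos 77°) = 1.8805 pm
λ' = 4.3627 pm → p' = h/λ' = 1.5188e-22 kg·m/s

The scattered photon makes angle θ = 77° with the incident direction, so by the law of cosines:
|p⃗_e|² = p₀² + p'² − 2p₀p'cos θ
|p⃗_e|² = (2.6695e-22)² + (1.5188e-22)² − 2·2.6695e-22·1.5188e-22·cos(77°)
|p⃗_e| = 2.7584e-22 kg·m/s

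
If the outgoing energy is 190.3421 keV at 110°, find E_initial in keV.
380.6000 keV

Convert final energy to wavelength (hc ≈ 1239.842 keV·pm):
λ' = hc/E' = 1239.842 / 190.3421 = 6.5138 pm

Calculate the Compton shift:
Δλ = λ_C(1 - cos(110°))
Δλ = 2.4263 × (1 - cos(110°))
Δλ = 3.2562 pm

Initial wavelength:
λ = λ' - Δλ = 6.5138 - 3.2562 = 3.2576 pm

Initial energy:
E = hc/λ = 1239.842 / 3.2576 = 380.6000 keV

(Intermediate values are shown rounded; full precision is carried through to the final answer.)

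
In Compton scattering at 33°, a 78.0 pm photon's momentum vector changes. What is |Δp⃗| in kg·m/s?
4.8135e-24 kg·m/s

Photon momentum magnitude is p = h/λ.

Initial momentum:
p₀ = h/λ = 6.6261e-34/7.8000e-11 = 8.4950e-24 kg·m/s

After scattering:
λ' = λ + Δλ = 78.0 + 0.3914 = 78.3914 pm
p' = h/λ' = 6.6261e-34/7.8391e-11 = 8.4525e-24 kg·m/s

Momentum is a vector; the scattered photon's direction makes angle θ = 33° with the incident direction. The magnitude of the vector change Δp⃗ = p⃗₀ − p⃗' is found from the law of cosines:
|Δp⃗|² = p₀² + p'² − 2p₀p'cos θ
|Δp⃗|² = (8.4950e-24)² + (8.4525e-24)² − 2·8.4950e-24·8.4525e-24·cos(33°)
|Δp⃗| = 4.8135e-24 kg·m/s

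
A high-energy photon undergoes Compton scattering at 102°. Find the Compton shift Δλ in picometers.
2.9308 pm

Using the Compton scattering formula:
Δλ = λ_C(1 - cos θ)

where λ_C = h/(m_e·c) ≈ 2.4263 pm is the Compton wavelength of an electron.

For θ = 102°:
cos(102°) = -0.2079
1 - cos(102°) = 1.2079

Δλ = 2.4263 × 1.2079
Δλ = 2.9308 pm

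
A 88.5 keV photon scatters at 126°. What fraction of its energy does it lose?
0.2157 (or 21.57%)

Calculate initial and final photon energies:

Initial: E₀ = 88.5 keV → λ₀ = 14.0095 pm
Compton shift: Δλ = 3.8525 pm
Final wavelength: λ' = 17.8620 pm
Final energy: E' = 69.4124 keV

Fractional energy loss:
(E₀ - E')/E₀ = (88.5000 - 69.4124)/88.5000
= 19.0876/88.5000
= 0.2157
= 21.57%

(Intermediate values are shown rounded; full precision is carried through to the final answer.)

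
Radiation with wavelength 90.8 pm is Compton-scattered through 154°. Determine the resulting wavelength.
95.4071 pm

Using the Compton scattering formula:
λ' = λ + Δλ = λ + λ_C(1 - cos θ)

Given:
- Initial wavelength λ = 90.8 pm
- Scattering angle θ = 154°
- Compton wavelength λ_C ≈ 2.4263 pm

Calculate the shift:
Δλ = 2.4263 × (1 - cos(154°))
Δλ = 2.4263 × 1.8988
Δλ = 4.6071 pm

Final wavelength:
λ' = 90.8 + 4.6071 = 95.4071 pm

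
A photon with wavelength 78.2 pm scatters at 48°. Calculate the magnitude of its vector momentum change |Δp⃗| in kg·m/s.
6.8582e-24 kg·m/s

Photon momentum magnitude is p = h/λ.

Initial momentum:
p₀ = h/λ = 6.6261e-34/7.8200e-11 = 8.4732e-24 kg·m/s

After scattering:
λ' = λ + Δλ = 78.2 + 0.8028 = 79.0028 pm
p' = h/λ' = 6.6261e-34/7.9003e-11 = 8.3871e-24 kg·m/s

Momentum is a vector; the scattered photon's direction makes angle θ = 48° with the incident direction. The magnitude of the vector change Δp⃗ = p⃗₀ − p⃗' is found from the law of cosines:
|Δp⃗|² = p₀² + p'² − 2p₀p'cos θ
|Δp⃗|² = (8.4732e-24)² + (8.3871e-24)² − 2·8.4732e-24·8.3871e-24·cos(48°)
|Δp⃗| = 6.8582e-24 kg·m/s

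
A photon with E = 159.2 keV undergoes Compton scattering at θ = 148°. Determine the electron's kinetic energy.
58.1689 keV

By energy conservation: K_e = E_initial - E_final

First find the scattered photon energy:
Initial wavelength: λ = hc/E = 7.7880 pm
Compton shift: Δλ = λ_C(1 - cos(148°)) = 4.4839 pm
Final wavelength: λ' = 7.7880 + 4.4839 = 12.2719 pm
Final photon energy: E' = hc/λ' = 101.0311 keV

Electron kinetic energy:
K_e = E - E' = 159.2000 - 101.0311 = 58.1689 keV

(Intermediate values are shown rounded; full precision is carried through to the final answer.)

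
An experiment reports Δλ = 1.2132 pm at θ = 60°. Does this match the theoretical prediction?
Yes, consistent

Calculate the expected shift for θ = 60°:

Δλ_expected = λ_C(1 - cos(60°))
Δλ_expected = 2.4263 × (1 - cos(60°))
Δλ_expected = 2.4263 × 0.5000
Δλ_expected = 1.2132 pm

Given shift: 1.2132 pm
Expected shift: 1.2132 pm
Difference: 0.0000 pm

The values match. This is consistent with Compton scattering at the stated angle.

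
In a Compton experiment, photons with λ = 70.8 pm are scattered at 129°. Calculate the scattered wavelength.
74.7532 pm

Using the Compton scattering formula:
λ' = λ + Δλ = λ + λ_C(1 - cos θ)

Given:
- Initial wavelength λ = 70.8 pm
- Scattering angle θ = 129°
- Compton wavelength λ_C ≈ 2.4263 pm

Calculate the shift:
Δλ = 2.4263 × (1 - cos(129°))
Δλ = 2.4263 × 1.6293
Δλ = 3.9532 pm

Final wavelength:
λ' = 70.8 + 3.9532 = 74.7532 pm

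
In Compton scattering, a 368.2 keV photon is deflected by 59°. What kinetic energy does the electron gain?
95.3459 keV

By energy conservation: K_e = E_initial - E_final

First find the scattered photon energy:
Initial wavelength: λ = hc/E = 3.3673 pm
Compton shift: Δλ = λ_C(1 - cos(59°)) = 1.1767 pm
Final wavelength: λ' = 3.3673 + 1.1767 = 4.5440 pm
Final photon energy: E' = hc/λ' = 272.8541 keV

Electron kinetic energy:
K_e = E - E' = 368.2000 - 272.8541 = 95.3459 keV

(Intermediate values are shown rounded; full precision is carried through to the final answer.)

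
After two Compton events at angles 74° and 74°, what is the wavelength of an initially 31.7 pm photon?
35.2151 pm

Apply Compton shift twice:

First scattering at θ₁ = 74°:
Δλ₁ = λ_C(1 - cos(74°))
Δλ₁ = 2.4263 × 0.7244
Δλ₁ = 1.7575 pm

After first scattering:
λ₁ = 31.7 + 1.7575 = 33.4575 pm

Second scattering at θ₂ = 74°:
Δλ₂ = λ_C(1 - cos(74°))
Δλ₂ = 2.4263 × 0.7244
Δλ₂ = 1.7575 pm

Final wavelength:
λ₂ = 33.4575 + 1.7575 = 35.2151 pm

Total shift: Δλ_total = 1.7575 + 1.7575 = 3.5151 pm

(Intermediate values are shown rounded; full precision is carried through to the final answer.)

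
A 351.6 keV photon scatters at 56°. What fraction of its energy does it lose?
0.2327 (or 23.27%)

Calculate initial and final photon energies:

Initial: E₀ = 351.6 keV → λ₀ = 3.5263 pm
Compton shift: Δλ = 1.0695 pm
Final wavelength: λ' = 4.5958 pm
Final energy: E' = 269.7760 keV

Fractional energy loss:
(E₀ - E')/E₀ = (351.6000 - 269.7760)/351.6000
= 81.8240/351.6000
= 0.2327
= 23.27%

(Intermediate values are shown rounded; full precision is carried through to the final answer.)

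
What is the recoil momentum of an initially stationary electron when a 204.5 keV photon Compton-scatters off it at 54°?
9.3233e-23 kg·m/s

The electron is initially at rest, so by conservation of momentum:
p⃗_e = p⃗₀ − p⃗'  (incident photon momentum minus scattered photon momentum)

Photon momentum magnitudes (p = h/λ = E/c):
λ₀ = hc/E₀ = 6.0628 pm → p₀ = h/λ₀ = 1.0929e-22 kg·m/s
Δλ = λ_C(1 − cos 54°) = 1.0002 pm
λ' = 7.0630 pm → p' = h/λ' = 9.3814e-23 kg·m/s

The scattered photon makes angle θ = 54° with the incident direction, so by the law of cosines:
|p⃗_e|² = p₀² + p'² − 2p₀p'cos θ
|p⃗_e|² = (1.0929e-22)² + (9.3814e-23)² − 2·1.0929e-22·9.3814e-23·cos(54°)
|p⃗_e| = 9.3233e-23 kg·m/s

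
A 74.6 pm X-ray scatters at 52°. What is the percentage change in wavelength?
1.2500%

Calculate the Compton shift:
Δλ = λ_C(1 - cos(52°))
Δλ = 2.4263 × (1 - cos(52°))
Δλ = 2.4263 × 0.3843
Δλ = 0.9325 pm

Percentage change:
(Δλ/λ₀) × 100 = (0.9325/74.6) × 100
= 1.2500%

(Intermediate values are shown rounded; full precision is carried through to the final answer.)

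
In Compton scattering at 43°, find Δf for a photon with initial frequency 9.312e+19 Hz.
1.568e+19 Hz (decrease)

Convert frequency to wavelength (c = 299792458 m/s):
λ₀ = c/f₀ = 299792458/9.312e+19 = 3.2194207e-12 m = 3.2194 pm

Calculate Compton shift:
Δλ = λ_C(1 - cos(43°)) = 0.6518 pm

Final wavelength:
λ' = λ₀ + Δλ = 3.2194 + 0.6518 = 3.8712 pm

Final frequency:
f' = c/λ' = 299792458/3.8712400e-12 = 7.7440939e+19 Hz

Frequency shift (decrease):
Δf = f₀ - f' = 9.312e+19 - 7.7440939e+19 = 1.568e+19 Hz

(Intermediate values are shown rounded; full precision is carried through to the final answer.)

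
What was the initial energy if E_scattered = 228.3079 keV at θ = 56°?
284.2999 keV

Convert final energy to wavelength (hc ≈ 1239.842 keV·pm):
λ' = hc/E' = 1239.842 / 228.3079 = 5.4306 pm

Calculate the Compton shift:
Δλ = λ_C(1 - cos(56°))
Δλ = 2.4263 × (1 - cos(56°))
Δλ = 1.0695 pm

Initial wavelength:
λ = λ' - Δλ = 5.4306 - 1.0695 = 4.3610 pm

Initial energy:
E = hc/λ = 1239.842 / 4.3610 = 284.2999 keV

(Intermediate values are shown rounded; full precision is carried through to the final answer.)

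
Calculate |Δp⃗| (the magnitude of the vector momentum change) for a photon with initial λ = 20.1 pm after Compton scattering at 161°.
5.8852e-23 kg·m/s

Photon momentum magnitude is p = h/λ.

Initial momentum:
p₀ = h/λ = 6.6261e-34/2.0100e-11 = 3.2966e-23 kg·m/s

After scattering:
λ' = λ + Δλ = 20.1 + 4.7204 = 24.8204 pm
p' = h/λ' = 6.6261e-34/2.4820e-11 = 2.6696e-23 kg·m/s

Momentum is a vector; the scattered photon's direction makes angle θ = 161° with the incident direction. The magnitude of the vector change Δp⃗ = p⃗₀ − p⃗' is found from the law of cosines:
|Δp⃗|² = p₀² + p'² − 2p₀p'cos θ
|Δp⃗|² = (3.2966e-23)² + (2.6696e-23)² − 2·3.2966e-23·2.6696e-23·cos(161°)
|Δp⃗| = 5.8852e-23 kg·m/s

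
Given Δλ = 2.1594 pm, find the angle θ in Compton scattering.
83.68°

From the Compton formula Δλ = λ_C(1 - cos θ), we can solve for θ:

cos θ = 1 - Δλ/λ_C

Given:
- Δλ = 2.1594 pm
- λ_C = h/(m_e·c) ≈ 2.42631024 pm

cos θ = 1 - 2.1594/2.42631024
cos θ = 1 - 0.889993
cos θ = 0.110007

θ = arccos(0.110007)
θ = 83.68°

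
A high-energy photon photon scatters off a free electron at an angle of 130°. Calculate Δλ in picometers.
3.9859 pm

Using the Compton scattering formula:
Δλ = λ_C(1 - cos θ)

where λ_C = h/(m_e·c) ≈ 2.4263 pm is the Compton wavelength of an electron.

For θ = 130°:
cos(130°) = -0.6428
1 - cos(130°) = 1.6428

Δλ = 2.4263 × 1.6428
Δλ = 3.9859 pm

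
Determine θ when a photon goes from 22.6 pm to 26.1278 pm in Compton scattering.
117.00°

First find the wavelength shift:
Δλ = λ' - λ = 26.1278 - 22.6 = 3.5278 pm

Using Δλ = λ_C(1 - cos θ), with λ_C = h/(m_e·c) ≈ 2.42631024 pm:
cos θ = 1 - Δλ/λ_C
cos θ = 1 - 3.5278/2.42631024
cos θ = -0.453977

θ = arccos(-0.453977)
θ = 117.00°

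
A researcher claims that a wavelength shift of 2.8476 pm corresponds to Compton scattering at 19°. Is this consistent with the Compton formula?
No, inconsistent

Calculate the expected shift for θ = 19°:

Δλ_expected = λ_C(1 - cos(19°))
Δλ_expected = 2.4263 × (1 - cos(19°))
Δλ_expected = 2.4263 × 0.0545
Δλ_expected = 0.1322 pm

Given shift: 2.8476 pm
Expected shift: 0.1322 pm
Difference: 2.7154 pm

The values do not match. The given shift corresponds to θ ≈ 100.0°, not 19°.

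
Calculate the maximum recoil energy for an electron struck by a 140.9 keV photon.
50.0828 keV

Maximum energy transfer occurs at θ = 180° (backscattering).

Initial photon: E₀ = 140.9 keV → λ₀ = 8.7994 pm

Maximum Compton shift (at 180°):
Δλ_max = 2λ_C = 2 × 2.4263 = 4.8526 pm

Final wavelength:
λ' = 8.7994 + 4.8526 = 13.6521 pm

Minimum photon energy (maximum energy to electron):
E'_min = hc/λ' = 90.8172 keV

Maximum electron kinetic energy:
K_max = E₀ - E'_min = 140.9000 - 90.8172 = 50.0828 keV

(Intermediate values are shown rounded; full precision is carried through to the final answer.)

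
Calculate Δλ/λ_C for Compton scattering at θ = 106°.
1.2756 λ_C

The Compton shift formula is:
Δλ = λ_C(1 - cos θ)

Dividing both sides by λ_C:
Δλ/λ_C = 1 - cos θ

For θ = 106°:
Δλ/λ_C = 1 - cos(106°)
Δλ/λ_C = 1 - -0.2756
Δλ/λ_C = 1.2756

This means the shift is 1.2756 × λ_C = 3.0951 pm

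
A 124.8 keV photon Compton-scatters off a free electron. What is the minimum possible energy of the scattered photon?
83.8453 keV (at θ = 180°)

The scattered photon has minimum energy when its wavelength is maximum, i.e., when the Compton shift Δλ = λ_C(1 − cos θ) is maximum. This occurs at θ = 180° (backscattering), giving Δλ_max = 2λ_C = 4.8526 pm.

Initial wavelength: λ₀ = hc/E₀ = 9.9346 pm
Maximum final wavelength: λ'_max = λ₀ + 2λ_C = 9.9346 + 4.8526 = 14.7873 pm
Minimum final energy: E'_min = hc/λ'_max = 83.8453 keV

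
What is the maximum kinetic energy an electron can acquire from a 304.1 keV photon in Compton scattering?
165.2554 keV

Maximum energy transfer occurs at θ = 180° (backscattering).

Initial photon: E₀ = 304.1 keV → λ₀ = 4.0771 pm

Maximum Compton shift (at 180°):
Δλ_max = 2λ_C = 2 × 2.4263 = 4.8526 pm

Final wavelength:
λ' = 4.0771 + 4.8526 = 8.9297 pm

Minimum photon energy (maximum energy to electron):
E'_min = hc/λ' = 138.8446 keV

Maximum electron kinetic energy:
K_max = E₀ - E'_min = 304.1000 - 138.8446 = 165.2554 keV

(Intermediate values are shown rounded; full precision is carried through to the final answer.)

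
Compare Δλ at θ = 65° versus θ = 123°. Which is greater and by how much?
123° produces the larger shift by a factor of 2.675

Calculate both shifts using Δλ = λ_C(1 - cos θ):

For θ₁ = 65°:
Δλ₁ = 2.4263 × (1 - cos(65°))
Δλ₁ = 2.4263 × 0.5774
Δλ₁ = 1.4009 pm

For θ₂ = 123°:
Δλ₂ = 2.4263 × (1 - cos(123°))
Δλ₂ = 2.4263 × 1.5446
Δλ₂ = 3.7478 pm

The 123° angle produces the larger shift.
Ratio: 3.7478/1.4009 = 2.675

(Intermediate values are shown rounded; full precision is carried through to the final answer.)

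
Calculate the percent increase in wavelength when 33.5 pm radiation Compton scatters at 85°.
6.6115%

Calculate the Compton shift:
Δλ = λ_C(1 - cos(85°))
Δλ = 2.4263 × (1 - cos(85°))
Δλ = 2.4263 × 0.9128
Δλ = 2.2148 pm

Percentage change:
(Δλ/λ₀) × 100 = (2.2148/33.5) × 100
= 6.6115%

(Intermediate values are shown rounded; full precision is carried through to the final answer.)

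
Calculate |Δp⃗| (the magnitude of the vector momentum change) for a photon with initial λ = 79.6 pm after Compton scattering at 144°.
1.5420e-23 kg·m/s

Photon momentum magnitude is p = h/λ.

Initial momentum:
p₀ = h/λ = 6.6261e-34/7.9600e-11 = 8.3242e-24 kg·m/s

After scattering:
λ' = λ + Δλ = 79.6 + 4.3892 = 83.9892 pm
p' = h/λ' = 6.6261e-34/8.3989e-11 = 7.8892e-24 kg·m/s

Momentum is a vector; the scattered photon's direction makes angle θ = 144° with the incident direction. The magnitude of the vector change Δp⃗ = p⃗₀ − p⃗' is found from the law of cosines:
|Δp⃗|² = p₀² + p'² − 2p₀p'cos θ
|Δp⃗|² = (8.3242e-24)² + (7.8892e-24)² − 2·8.3242e-24·7.8892e-24·cos(144°)
|Δp⃗| = 1.5420e-23 kg·m/s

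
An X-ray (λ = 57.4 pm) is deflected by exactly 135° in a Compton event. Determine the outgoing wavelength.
61.5420 pm

Using the Compton formula: λ' = λ + λ_C(1 − cos θ)

For θ = 135°, cos θ = -√2/2 (exact) ≈ -0.7071, so:
1 − cos 135° = 1 − (-√2/2) ≈ 1.7071

Δλ = λ_C × 1.7071 = 2.4263 × 1.7071 = 4.1420 pm

λ' = 57.4 + 4.1420 = 61.5420 pm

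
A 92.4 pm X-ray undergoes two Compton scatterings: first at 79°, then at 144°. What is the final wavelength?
98.7526 pm

Apply Compton shift twice:

First scattering at θ₁ = 79°:
Δλ₁ = λ_C(1 - cos(79°))
Δλ₁ = 2.4263 × 0.8092
Δλ₁ = 1.9633 pm

After first scattering:
λ₁ = 92.4 + 1.9633 = 94.3633 pm

Second scattering at θ₂ = 144°:
Δλ₂ = λ_C(1 - cos(144°))
Δλ₂ = 2.4263 × 1.8090
Δλ₂ = 4.3892 pm

Final wavelength:
λ₂ = 94.3633 + 4.3892 = 98.7526 pm

Total shift: Δλ_total = 1.9633 + 4.3892 = 6.3526 pm

(Intermediate values are shown rounded; full precision is carried through to the final answer.)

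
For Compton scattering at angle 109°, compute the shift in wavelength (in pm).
3.2162 pm

Using the Compton scattering formula:
Δλ = λ_C(1 - cos θ)

where λ_C = h/(m_e·c) ≈ 2.4263 pm is the Compton wavelength of an electron.

For θ = 109°:
cos(109°) = -0.3256
1 - cos(109°) = 1.3256

Δλ = 2.4263 × 1.3256
Δλ = 3.2162 pm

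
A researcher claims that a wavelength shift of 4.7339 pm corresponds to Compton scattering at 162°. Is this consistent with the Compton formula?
Yes, consistent

Calculate the expected shift for θ = 162°:

Δλ_expected = λ_C(1 - cos(162°))
Δλ_expected = 2.4263 × (1 - cos(162°))
Δλ_expected = 2.4263 × 1.9511
Δλ_expected = 4.7339 pm

Given shift: 4.7339 pm
Expected shift: 4.7339 pm
Difference: 0.0000 pm

The values match. This is consistent with Compton scattering at the stated angle.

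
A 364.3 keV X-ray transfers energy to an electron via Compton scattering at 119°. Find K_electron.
187.3305 keV

By energy conservation: K_e = E_initial - E_final

First find the scattered photon energy:
Initial wavelength: λ = hc/E = 3.4034 pm
Compton shift: Δλ = λ_C(1 - cos(119°)) = 3.6026 pm
Final wavelength: λ' = 3.4034 + 3.6026 = 7.0060 pm
Final photon energy: E' = hc/λ' = 176.9695 keV

Electron kinetic energy:
K_e = E - E' = 364.3000 - 176.9695 = 187.3305 keV

(Intermediate values are shown rounded; full precision is carried through to the final answer.)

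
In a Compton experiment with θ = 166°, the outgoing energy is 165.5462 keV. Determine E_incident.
457.7000 keV

Convert final energy to wavelength (hc ≈ 1239.842 keV·pm):
λ' = hc/E' = 1239.842 / 165.5462 = 7.4894 pm

Calculate the Compton shift:
Δλ = λ_C(1 - cos(166°))
Δλ = 2.4263 × (1 - cos(166°))
Δλ = 4.7805 pm

Initial wavelength:
λ = λ' - Δλ = 7.4894 - 4.7805 = 2.7089 pm

Initial energy:
E = hc/λ = 1239.842 / 2.7089 = 457.7000 keV

(Intermediate values are shown rounded; full precision is carried through to the final answer.)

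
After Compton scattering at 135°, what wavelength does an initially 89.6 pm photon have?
93.7420 pm

Using the Compton formula: λ' = λ + λ_C(1 − cos θ)

For θ = 135°, cos θ = -√2/2 (exact) ≈ -0.7071, so:
1 − cos 135° = 1 − (-√2/2) ≈ 1.7071

Δλ = λ_C × 1.7071 = 2.4263 × 1.7071 = 4.1420 pm

λ' = 89.6 + 4.1420 = 93.7420 pm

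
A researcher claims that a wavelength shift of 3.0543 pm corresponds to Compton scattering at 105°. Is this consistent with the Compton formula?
Yes, consistent

Calculate the expected shift for θ = 105°:

Δλ_expected = λ_C(1 - cos(105°))
Δλ_expected = 2.4263 × (1 - cos(105°))
Δλ_expected = 2.4263 × 1.2588
Δλ_expected = 3.0543 pm

Given shift: 3.0543 pm
Expected shift: 3.0543 pm
Difference: 0.0000 pm

The values match. This is consistent with Compton scattering at the stated angle.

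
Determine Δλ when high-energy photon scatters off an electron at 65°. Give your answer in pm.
1.4009 pm

Using the Compton scattering formula:
Δλ = λ_C(1 - cos θ)

where λ_C = h/(m_e·c) ≈ 2.4263 pm is the Compton wavelength of an electron.

For θ = 65°:
cos(65°) = 0.4226
1 - cos(65°) = 0.5774

Δλ = 2.4263 × 0.5774
Δλ = 1.4009 pm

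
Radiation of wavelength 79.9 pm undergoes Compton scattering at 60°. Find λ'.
81.1132 pm

Using the Compton formula: λ' = λ + λ_C(1 − cos θ)

For θ = 60°, cos θ = 1/2 (exact) = 0.5000, so:
1 − cos 60° = 1 − (1/2) = 0.5000

Δλ = λ_C × 0.5000 = 2.4263 × 0.5000 = 1.2132 pm

λ' = 79.9 + 1.2132 = 81.1132 pm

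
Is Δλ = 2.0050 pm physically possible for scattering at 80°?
Yes, consistent

Calculate the expected shift for θ = 80°:

Δλ_expected = λ_C(1 - cos(80°))
Δλ_expected = 2.4263 × (1 - cos(80°))
Δλ_expected = 2.4263 × 0.8264
Δλ_expected = 2.0050 pm

Given shift: 2.0050 pm
Expected shift: 2.0050 pm
Difference: 0.0000 pm

The values match. This is consistent with Compton scattering at the stated angle.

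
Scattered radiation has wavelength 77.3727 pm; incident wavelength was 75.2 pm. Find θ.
84.00°

First find the wavelength shift:
Δλ = λ' - λ = 77.3727 - 75.2 = 2.1727 pm

Using Δλ = λ_C(1 - cos θ), with λ_C = h/(m_e·c) ≈ 2.42631024 pm:
cos θ = 1 - Δλ/λ_C
cos θ = 1 - 2.1727/2.42631024
cos θ = 0.104525

θ = arccos(0.104525)
θ = 84.00°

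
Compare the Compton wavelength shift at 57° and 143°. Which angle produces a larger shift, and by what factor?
143° produces the larger shift by a factor of 3.950

Calculate both shifts using Δλ = λ_C(1 - cos θ):

For θ₁ = 57°:
Δλ₁ = 2.4263 × (1 - cos(57°))
Δλ₁ = 2.4263 × 0.4554
Δλ₁ = 1.1048 pm

For θ₂ = 143°:
Δλ₂ = 2.4263 × (1 - cos(143°))
Δλ₂ = 2.4263 × 1.7986
Δλ₂ = 4.3640 pm

The 143° angle produces the larger shift.
Ratio: 4.3640/1.1048 = 3.950

(Intermediate values are shown rounded; full precision is carried through to the final answer.)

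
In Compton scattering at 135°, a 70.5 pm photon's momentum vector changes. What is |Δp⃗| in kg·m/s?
1.6886e-23 kg·m/s

Photon momentum magnitude is p = h/λ.

Initial momentum:
p₀ = h/λ = 6.6261e-34/7.0500e-11 = 9.3987e-24 kg·m/s

After scattering:
λ' = λ + Δλ = 70.5 + 4.1420 = 74.6420 pm
p' = h/λ' = 6.6261e-34/7.4642e-11 = 8.8771e-24 kg·m/s

Momentum is a vector; the scattered photon's direction makes angle θ = 135° with the incident direction. The magnitude of the vector change Δp⃗ = p⃗₀ − p⃗' is found from the law of cosines:
|Δp⃗|² = p₀² + p'² − 2p₀p'cos θ
|Δp⃗|² = (9.3987e-24)² + (8.8771e-24)² − 2·9.3987e-24·8.8771e-24·cos(135°)
|Δp⃗| = 1.6886e-23 kg·m/s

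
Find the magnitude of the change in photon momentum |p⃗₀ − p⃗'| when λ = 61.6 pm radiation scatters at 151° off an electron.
2.0113e-23 kg·m/s

Photon momentum magnitude is p = h/λ.

Initial momentum:
p₀ = h/λ = 6.6261e-34/6.1600e-11 = 1.0757e-23 kg·m/s

After scattering:
λ' = λ + Δλ = 61.6 + 4.5484 = 66.1484 pm
p' = h/λ' = 6.6261e-34/6.6148e-11 = 1.0017e-23 kg·m/s

Momentum is a vector; the scattered photon's direction makes angle θ = 151° with the incident direction. The magnitude of the vector change Δp⃗ = p⃗₀ − p⃗' is found from the law of cosines:
|Δp⃗|² = p₀² + p'² − 2p₀p'cos θ
|Δp⃗|² = (1.0757e-23)² + (1.0017e-23)² − 2·1.0757e-23·1.0017e-23·cos(151°)
|Δp⃗| = 2.0113e-23 kg·m/s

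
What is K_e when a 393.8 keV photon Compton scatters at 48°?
80.0110 keV

By energy conservation: K_e = E_initial - E_final

First find the scattered photon energy:
Initial wavelength: λ = hc/E = 3.1484 pm
Compton shift: Δλ = λ_C(1 - cos(48°)) = 0.8028 pm
Final wavelength: λ' = 3.1484 + 0.8028 = 3.9512 pm
Final photon energy: E' = hc/λ' = 313.7890 keV

Electron kinetic energy:
K_e = E - E' = 393.8000 - 313.7890 = 80.0110 keV

(Intermediate values are shown rounded; full precision is carried through to the final answer.)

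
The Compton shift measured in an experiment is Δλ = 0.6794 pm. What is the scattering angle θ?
43.95°

From the Compton formula Δλ = λ_C(1 - cos θ), we can solve for θ:

cos θ = 1 - Δλ/λ_C

Given:
- Δλ = 0.6794 pm
- λ_C = h/(m_e·c) ≈ 2.42631024 pm

cos θ = 1 - 0.6794/2.42631024
cos θ = 1 - 0.280014
cos θ = 0.719986

θ = arccos(0.719986)
θ = 43.95°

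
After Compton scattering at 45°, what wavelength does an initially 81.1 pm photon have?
81.8106 pm

Using the Compton formula: λ' = λ + λ_C(1 − cos θ)

For θ = 45°, cos θ = √2/2 (exact) ≈ 0.7071, so:
1 − cos 45° = 1 − (√2/2) ≈ 0.2929

Δλ = λ_C × 0.2929 = 2.4263 × 0.2929 = 0.7106 pm

λ' = 81.1 + 0.7106 = 81.8106 pm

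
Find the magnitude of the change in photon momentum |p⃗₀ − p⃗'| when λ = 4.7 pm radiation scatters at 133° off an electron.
2.0020e-22 kg·m/s

Photon momentum magnitude is p = h/λ.

Initial momentum:
p₀ = h/λ = 6.6261e-34/4.7000e-12 = 1.4098e-22 kg·m/s

After scattering:
λ' = λ + Δλ = 4.7 + 4.0810 = 8.7810 pm
p' = h/λ' = 6.6261e-34/8.7810e-12 = 7.5459e-23 kg·m/s

Momentum is a vector; the scattered photon's direction makes angle θ = 133° with the incident direction. The magnitude of the vector change Δp⃗ = p⃗₀ − p⃗' is found from the law of cosines:
|Δp⃗|² = p₀² + p'² − 2p₀p'cos θ
|Δp⃗|² = (1.4098e-22)² + (7.5459e-23)² − 2·1.4098e-22·7.5459e-23·cos(133°)
|Δp⃗| = 2.0020e-22 kg·m/s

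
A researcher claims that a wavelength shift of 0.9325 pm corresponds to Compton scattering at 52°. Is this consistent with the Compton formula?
Yes, consistent

Calculate the expected shift for θ = 52°:

Δλ_expected = λ_C(1 - cos(52°))
Δλ_expected = 2.4263 × (1 - cos(52°))
Δλ_expected = 2.4263 × 0.3843
Δλ_expected = 0.9325 pm

Given shift: 0.9325 pm
Expected shift: 0.9325 pm
Difference: 0.0000 pm

The values match. This is consistent with Compton scattering at the stated angle.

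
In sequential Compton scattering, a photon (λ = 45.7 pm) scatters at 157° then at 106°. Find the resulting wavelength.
53.4548 pm

Apply Compton shift twice:

First scattering at θ₁ = 157°:
Δλ₁ = λ_C(1 - cos(157°))
Δλ₁ = 2.4263 × 1.9205
Δλ₁ = 4.6597 pm

After first scattering:
λ₁ = 45.7 + 4.6597 = 50.3597 pm

Second scattering at θ₂ = 106°:
Δλ₂ = λ_C(1 - cos(106°))
Δλ₂ = 2.4263 × 1.2756
Δλ₂ = 3.0951 pm

Final wavelength:
λ₂ = 50.3597 + 3.0951 = 53.4548 pm

Total shift: Δλ_total = 4.6597 + 3.0951 = 7.7548 pm

(Intermediate values are shown rounded; full precision is carried through to the final answer.)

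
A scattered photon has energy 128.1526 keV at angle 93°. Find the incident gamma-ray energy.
174.1000 keV

Convert final energy to wavelength (hc ≈ 1239.842 keV·pm):
λ' = hc/E' = 1239.842 / 128.1526 = 9.6747 pm

Calculate the Compton shift:
Δλ = λ_C(1 - cos(93°))
Δλ = 2.4263 × (1 - cos(93°))
Δλ = 2.5533 pm

Initial wavelength:
λ = λ' - Δλ = 9.6747 - 2.5533 = 7.1214 pm

Initial energy:
E = hc/λ = 1239.842 / 7.1214 = 174.1000 keV

(Intermediate values are shown rounded; full precision is carried through to the final answer.)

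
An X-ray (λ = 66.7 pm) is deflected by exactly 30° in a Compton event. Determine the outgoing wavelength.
67.0251 pm

Using the Compton formula: λ' = λ + λ_C(1 − cos θ)

For θ = 30°, cos θ = √3/2 (exact) ≈ 0.8660, so:
1 − cos 30° = 1 − (√3/2) ≈ 0.1340

Δλ = λ_C × 0.1340 = 2.4263 × 0.1340 = 0.3251 pm

λ' = 66.7 + 0.3251 = 67.0251 pm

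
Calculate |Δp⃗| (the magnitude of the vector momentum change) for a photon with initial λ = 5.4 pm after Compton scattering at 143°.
1.8156e-22 kg·m/s

Photon momentum magnitude is p = h/λ.

Initial momentum:
p₀ = h/λ = 6.6261e-34/5.4000e-12 = 1.2271e-22 kg·m/s

After scattering:
λ' = λ + Δλ = 5.4 + 4.3640 = 9.7640 pm
p' = h/λ' = 6.6261e-34/9.7640e-12 = 6.7862e-23 kg·m/s

Momentum is a vector; the scattered photon's direction makes angle θ = 143° with the incident direction. The magnitude of the vector change Δp⃗ = p⃗₀ − p⃗' is found from the law of cosines:
|Δp⃗|² = p₀² + p'² − 2p₀p'cos θ
|Δp⃗|² = (1.2271e-22)² + (6.7862e-23)² − 2·1.2271e-22·6.7862e-23·cos(143°)
|Δp⃗| = 1.8156e-22 kg·m/s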